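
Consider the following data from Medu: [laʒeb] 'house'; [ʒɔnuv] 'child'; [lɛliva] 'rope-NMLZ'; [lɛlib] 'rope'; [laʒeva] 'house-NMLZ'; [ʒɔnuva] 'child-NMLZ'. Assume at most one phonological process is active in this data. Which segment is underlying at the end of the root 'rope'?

The root 'rope' surfaces as [lɛliva] and [lɛlib], with a stem-final [v] ~ [b] alternation.
If /v/ were underlying and a rule turned it into [b] in isolation, 'child' would also alternate; but it has [v] in both [ʒɔnuva] and [ʒɔnuv].
The alternation reflects intervocalic spirantization: voiced stops become fricatives between vowels. /b/ is underlying.

/b/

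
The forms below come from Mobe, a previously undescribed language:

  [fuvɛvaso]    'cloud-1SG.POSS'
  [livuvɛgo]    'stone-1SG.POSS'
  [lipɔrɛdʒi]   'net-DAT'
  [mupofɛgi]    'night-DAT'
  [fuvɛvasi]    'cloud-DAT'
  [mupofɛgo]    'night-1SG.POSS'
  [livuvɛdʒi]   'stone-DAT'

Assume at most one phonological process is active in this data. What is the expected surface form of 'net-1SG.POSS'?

The root 'stone' surfaces as [livuvɛdʒi] and [livuvɛgo], with a stem-final [dʒ] ~ [g] alternation.
Compare 'night', with invariant [g] in [mupofɛgi] and [mupofɛgo]: an analysis with underlying /g/ and a rule producing [dʒ] before the DAT suffix would wrongly predict alternation here too.
The alternation reflects depalatalization: palato-alveolar /dʒ/ becomes [g] when no front vowel follows. /dʒ/ is underlying.
From [lipɔrɛdʒi] the stem 'net' is /lipɔrɛdʒ/; when no front vowel follows this yields [lipɔrɛgo].

[lipɔrɛgo]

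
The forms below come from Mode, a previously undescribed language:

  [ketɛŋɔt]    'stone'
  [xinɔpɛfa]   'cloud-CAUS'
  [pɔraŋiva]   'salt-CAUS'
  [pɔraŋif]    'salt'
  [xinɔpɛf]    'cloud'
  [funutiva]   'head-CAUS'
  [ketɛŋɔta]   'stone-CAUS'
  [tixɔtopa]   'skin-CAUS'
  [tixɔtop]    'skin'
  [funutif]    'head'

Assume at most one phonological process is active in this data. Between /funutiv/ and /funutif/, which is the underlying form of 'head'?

In [funutif] and [funutiva] the final segment of 'head' alternates: [f] ~ [v].
Compare 'cloud', with invariant [f] in [xinɔpɛf] and [xinɔpɛfa]: an analysis with underlying /f/ and a rule producing [v] before the CAUS suffix would wrongly predict alternation here too.
The alternation reflects word-final obstruent devoicing: voiced obstruents become voiceless word-finally. /v/ is underlying.

/funutiv/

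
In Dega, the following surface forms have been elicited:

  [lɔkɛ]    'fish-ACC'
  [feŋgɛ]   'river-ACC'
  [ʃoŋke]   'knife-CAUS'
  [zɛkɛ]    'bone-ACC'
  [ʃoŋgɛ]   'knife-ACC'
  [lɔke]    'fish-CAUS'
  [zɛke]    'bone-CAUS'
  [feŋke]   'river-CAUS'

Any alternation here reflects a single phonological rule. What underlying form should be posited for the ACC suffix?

The ACC suffix surfaces as [-gɛ] and [-kɛ], depending on the final segment of the stem.
By contrast the CAUS suffix keeps its initial [k] throughout — that segment must be underlying.
So the underlying form is /-gɛ/, and voiced stops become voiceless after a vowel.

/-gɛ/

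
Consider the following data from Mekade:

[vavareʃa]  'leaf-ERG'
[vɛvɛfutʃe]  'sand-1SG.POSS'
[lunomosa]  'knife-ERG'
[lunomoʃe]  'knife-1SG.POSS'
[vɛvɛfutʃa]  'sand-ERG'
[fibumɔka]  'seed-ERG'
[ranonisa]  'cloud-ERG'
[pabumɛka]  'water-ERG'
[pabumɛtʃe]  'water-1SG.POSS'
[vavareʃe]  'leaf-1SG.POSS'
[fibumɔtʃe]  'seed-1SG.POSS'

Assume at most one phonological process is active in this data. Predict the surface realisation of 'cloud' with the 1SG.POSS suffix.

The root 'knife' surfaces as [lunomosa] and [lunomoʃe], with a stem-final [s] ~ [ʃ] alternation.
Compare 'leaf', with invariant [ʃ] in [vavareʃa] and [vavareʃe]: an analysis with underlying /ʃ/ and a rule producing [s] before the ERG suffix would wrongly predict alternation here too.
The underlying segment must be /s/; /k/ and /s/ become palato-alveolar [tʃ] and [ʃ] before a front vowel, yielding [ʃ] there.
From [ranonisa] the stem 'cloud' is /ranonis/; before a front vowel this yields [ranoniʃe].

[ranoniʃe]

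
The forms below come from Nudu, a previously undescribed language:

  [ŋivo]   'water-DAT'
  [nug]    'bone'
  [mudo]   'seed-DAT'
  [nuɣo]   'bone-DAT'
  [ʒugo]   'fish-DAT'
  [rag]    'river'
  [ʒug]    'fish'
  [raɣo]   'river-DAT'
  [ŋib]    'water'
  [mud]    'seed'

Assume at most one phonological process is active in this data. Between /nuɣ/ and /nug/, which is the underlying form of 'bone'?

In [nuɣo] and [nug] the final segment of 'bone' alternates: [ɣ] ~ [g].
The stem 'fish' ([ʒugo], [ʒug]) shows [g] unchanged in both environments, so [g] cannot be basic with [ɣ] derived before the DAT suffix.
Therefore /ɣ/ is basic and [g] is derived by word-final hardening (voiced fricatives become stops word-finally).

/nuɣ/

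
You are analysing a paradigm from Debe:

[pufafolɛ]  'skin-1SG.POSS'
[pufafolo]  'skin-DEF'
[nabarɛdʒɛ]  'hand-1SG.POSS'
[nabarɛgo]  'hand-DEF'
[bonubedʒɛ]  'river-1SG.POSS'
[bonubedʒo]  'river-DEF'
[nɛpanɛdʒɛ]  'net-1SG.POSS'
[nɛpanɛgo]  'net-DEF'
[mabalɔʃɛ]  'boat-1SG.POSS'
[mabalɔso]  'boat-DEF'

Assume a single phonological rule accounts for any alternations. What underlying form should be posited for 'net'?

'net' shows [dʒ] ~ [g] at the end of the stem ([nɛpanɛdʒɛ] vs [nɛpanɛgo]).
Compare 'river', with invariant [dʒ] in [bonubedʒɛ] and [bonubedʒo]: an analysis with underlying /dʒ/ and a rule producing [g] before the DEF suffix would wrongly predict alternation here too.
Therefore /g/ is basic and [dʒ] is derived by palatalization before a front vowel (/g/ and /s/ become palato-alveolar [dʒ] and [ʃ] before a front vowel).

/nɛpanɛg/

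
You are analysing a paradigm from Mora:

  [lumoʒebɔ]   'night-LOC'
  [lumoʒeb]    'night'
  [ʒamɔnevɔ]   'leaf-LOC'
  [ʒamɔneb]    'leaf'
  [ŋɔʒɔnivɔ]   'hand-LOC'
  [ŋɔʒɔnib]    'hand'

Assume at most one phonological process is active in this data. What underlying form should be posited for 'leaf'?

/ʒamɔnev/

'leaf' shows [v] ~ [b] at the end of the stem ([ʒamɔnevɔ] vs [ʒamɔneb]).
Compare 'night', with invariant [b] in [lumoʒebɔ] and [lumoʒeb]: an analysis with underlying /b/ and a rule producing [v] before the LOC suffix would wrongly predict alternation here too.
Therefore /v/ is basic and [b] is derived by word-final hardening (voiced fricatives become stops word-finally).
The underlying form of 'leaf' is therefore /ʒamɔnev/.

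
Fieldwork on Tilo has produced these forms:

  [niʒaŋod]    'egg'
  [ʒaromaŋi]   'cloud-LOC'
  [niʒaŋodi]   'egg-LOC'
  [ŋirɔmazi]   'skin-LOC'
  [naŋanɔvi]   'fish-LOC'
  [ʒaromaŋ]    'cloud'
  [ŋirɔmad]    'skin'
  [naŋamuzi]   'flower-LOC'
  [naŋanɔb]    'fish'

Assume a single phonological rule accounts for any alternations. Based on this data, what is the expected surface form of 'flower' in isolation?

[naŋamud]

In [ŋirɔmazi] and [ŋirɔmad] the final segment of 'skin' alternates: [z] ~ [d].
The stem 'egg' ([niʒaŋodi], [niʒaŋod]) shows [d] unchanged in both environments, so [d] cannot be basic with [z] derived before the LOC suffix.
So /z/ is underlying, and a rule of word-final hardening — voiced fricatives become stops word-finally — gives [d].
The one attested form of 'flower', [naŋamuzi], shows underlying /naŋamuz/. Applying the same rule word-finally gives [naŋamud].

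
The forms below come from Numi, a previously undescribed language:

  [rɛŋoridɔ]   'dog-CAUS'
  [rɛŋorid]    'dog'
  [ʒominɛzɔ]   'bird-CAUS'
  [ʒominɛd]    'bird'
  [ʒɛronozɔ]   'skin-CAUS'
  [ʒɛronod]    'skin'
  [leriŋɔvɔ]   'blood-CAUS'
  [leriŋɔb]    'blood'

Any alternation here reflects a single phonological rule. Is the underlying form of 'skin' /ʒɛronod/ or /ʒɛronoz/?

/ʒɛronoz/

The stem for 'skin' ends in [z] in [ʒɛronozɔ] but [d] in [ʒɛronod].
The stem 'dog' ([rɛŋoridɔ], [rɛŋorid]) shows [d] unchanged in both environments, so [d] cannot be basic with [z] derived before the CAUS suffix.
The underlying segment must be /z/; voiced fricatives become stops word-finally, yielding [d] there.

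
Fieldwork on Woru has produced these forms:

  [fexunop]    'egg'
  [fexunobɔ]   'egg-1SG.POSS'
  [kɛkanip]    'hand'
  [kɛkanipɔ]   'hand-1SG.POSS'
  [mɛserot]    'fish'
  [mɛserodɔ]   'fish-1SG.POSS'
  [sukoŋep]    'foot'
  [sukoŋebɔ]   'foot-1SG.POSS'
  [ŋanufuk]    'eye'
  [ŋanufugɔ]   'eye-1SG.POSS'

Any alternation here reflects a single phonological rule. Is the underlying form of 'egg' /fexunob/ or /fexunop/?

In [fexunop] and [fexunobɔ] the final segment of 'egg' alternates: [p] ~ [b].
The stem 'hand' ([kɛkanip], [kɛkanipɔ]) shows [p] unchanged in both environments, so [p] cannot be basic with [b] derived before the 1SG.POSS suffix.
The alternation reflects word-final obstruent devoicing: voiced obstruents become voiceless word-finally. /b/ is underlying.

/fexunob/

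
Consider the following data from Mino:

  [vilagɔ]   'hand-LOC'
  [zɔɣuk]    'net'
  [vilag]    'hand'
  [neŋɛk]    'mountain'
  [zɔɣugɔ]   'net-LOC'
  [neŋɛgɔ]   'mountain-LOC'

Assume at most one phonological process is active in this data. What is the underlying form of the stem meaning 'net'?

The stem for 'net' ends in [k] in [zɔɣuk] but [g] in [zɔɣugɔ].
The stem 'hand' ([vilag], [vilagɔ]) shows [g] unchanged in both environments, so [g] cannot be basic with [k] derived in isolation.
Therefore /k/ is basic and [g] is derived by intervocalic voicing (voiceless stops become voiced between vowels).

/zɔɣuk/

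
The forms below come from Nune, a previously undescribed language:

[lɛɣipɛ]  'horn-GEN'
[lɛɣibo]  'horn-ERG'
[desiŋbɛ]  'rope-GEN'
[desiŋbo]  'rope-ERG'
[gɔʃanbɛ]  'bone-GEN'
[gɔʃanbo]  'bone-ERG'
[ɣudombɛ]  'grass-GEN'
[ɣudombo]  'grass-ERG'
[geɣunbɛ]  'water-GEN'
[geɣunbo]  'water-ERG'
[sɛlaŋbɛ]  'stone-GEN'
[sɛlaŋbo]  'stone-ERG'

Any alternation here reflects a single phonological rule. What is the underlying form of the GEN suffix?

/-pɛ/

The GEN suffix surfaces as [-bɛ] and [-pɛ], depending on the final segment of the stem.
By contrast the ERG suffix keeps its initial [b] throughout — that segment must be underlying.
So the underlying form is /-pɛ/, and voiceless stops become voiced after a nasal.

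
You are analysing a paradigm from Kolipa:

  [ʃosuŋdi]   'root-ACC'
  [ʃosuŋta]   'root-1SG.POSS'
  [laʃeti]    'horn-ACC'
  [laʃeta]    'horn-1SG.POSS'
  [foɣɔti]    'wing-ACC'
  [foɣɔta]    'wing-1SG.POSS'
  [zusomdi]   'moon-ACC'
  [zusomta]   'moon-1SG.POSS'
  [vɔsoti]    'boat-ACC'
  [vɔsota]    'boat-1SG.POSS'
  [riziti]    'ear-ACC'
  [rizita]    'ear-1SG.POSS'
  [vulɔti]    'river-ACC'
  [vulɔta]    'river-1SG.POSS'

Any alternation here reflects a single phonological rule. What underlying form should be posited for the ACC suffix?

The ACC suffix surfaces as [-di] and [-ti], depending on the final segment of the stem.
The 1SG.POSS suffix, which begins with [t], is invariant after every stem; so [t] is not altered by any rule here.
So the underlying form is /-di/, and voiced stops become voiceless after a vowel.

/-di/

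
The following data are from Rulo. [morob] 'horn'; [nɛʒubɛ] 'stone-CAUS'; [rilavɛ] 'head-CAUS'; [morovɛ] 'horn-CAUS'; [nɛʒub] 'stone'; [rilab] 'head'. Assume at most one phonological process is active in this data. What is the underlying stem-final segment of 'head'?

/v/

The stem for 'head' ends in [v] in [rilavɛ] but [b] in [rilab].
The stem 'stone' ([nɛʒubɛ], [nɛʒub]) shows [b] unchanged in both environments, so [b] cannot be basic with [v] derived before the CAUS suffix.
The underlying segment must be /v/; voiced fricatives become stops word-finally, yielding [b] there.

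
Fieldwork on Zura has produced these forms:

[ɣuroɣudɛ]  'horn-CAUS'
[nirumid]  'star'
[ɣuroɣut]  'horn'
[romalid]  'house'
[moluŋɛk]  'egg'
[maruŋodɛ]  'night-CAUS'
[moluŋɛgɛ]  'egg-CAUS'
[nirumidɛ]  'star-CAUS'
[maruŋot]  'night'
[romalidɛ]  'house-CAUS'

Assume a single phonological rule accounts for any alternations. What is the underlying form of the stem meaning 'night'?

/maruŋot/

The stem for 'night' ends in [t] in [maruŋot] but [d] in [maruŋodɛ].
If /d/ were underlying and a rule turned it into [t] in isolation, 'star' would also alternate; but it has [d] in both [nirumid] and [nirumidɛ].
So /t/ is underlying, and a rule of intervocalic voicing — voiceless stops become voiced between vowels — gives [d].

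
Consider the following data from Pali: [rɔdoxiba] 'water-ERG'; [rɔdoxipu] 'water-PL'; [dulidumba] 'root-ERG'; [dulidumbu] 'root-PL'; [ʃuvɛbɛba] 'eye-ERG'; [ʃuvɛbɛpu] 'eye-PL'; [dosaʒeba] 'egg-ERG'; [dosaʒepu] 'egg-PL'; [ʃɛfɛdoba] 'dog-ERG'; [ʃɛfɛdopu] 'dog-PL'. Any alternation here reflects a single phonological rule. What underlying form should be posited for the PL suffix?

/-pu/

The PL suffix surfaces as [-bu] and [-pu], depending on the final segment of the stem.
By contrast the ERG suffix keeps its initial [b] throughout — that segment must be underlying.
So the underlying form is /-pu/, and voiceless stops become voiced after a nasal.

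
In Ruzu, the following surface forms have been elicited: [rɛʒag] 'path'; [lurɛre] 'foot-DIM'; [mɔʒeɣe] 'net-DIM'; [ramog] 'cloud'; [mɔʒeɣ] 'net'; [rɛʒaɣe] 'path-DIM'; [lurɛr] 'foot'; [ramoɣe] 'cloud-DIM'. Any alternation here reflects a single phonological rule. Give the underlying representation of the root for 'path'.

/rɛʒag/

The stem for 'path' ends in [g] in [rɛʒag] but [ɣ] in [rɛʒaɣe].
Compare 'net', with invariant [ɣ] in [mɔʒeɣ] and [mɔʒeɣe]: an analysis with underlying /ɣ/ and a rule producing [g] in isolation would wrongly predict alternation here too.
So /g/ is underlying, and a rule of intervocalic spirantization — voiced stops become fricatives between vowels — gives [ɣ].
Hence 'path' is /rɛʒag/ underlyingly.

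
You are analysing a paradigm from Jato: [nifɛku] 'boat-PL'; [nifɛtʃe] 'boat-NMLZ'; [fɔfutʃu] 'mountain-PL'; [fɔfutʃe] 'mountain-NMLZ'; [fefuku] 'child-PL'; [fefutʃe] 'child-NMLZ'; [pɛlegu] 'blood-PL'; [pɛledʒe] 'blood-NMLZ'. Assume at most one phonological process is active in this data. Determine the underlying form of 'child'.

/fefuk/

The root 'child' surfaces as [fefuku] and [fefutʃe], with a stem-final [k] ~ [tʃ] alternation.
If /tʃ/ were underlying and a rule turned it into [k] before the PL suffix, 'mountain' would also alternate; but it has [tʃ] in both [fɔfutʃu] and [fɔfutʃe].
The alternation reflects palatalization before a front vowel: /k/ and /g/ become palato-alveolar [tʃ] and [dʒ] before a front vowel. /k/ is underlying.
So 'child' = /fefuk/.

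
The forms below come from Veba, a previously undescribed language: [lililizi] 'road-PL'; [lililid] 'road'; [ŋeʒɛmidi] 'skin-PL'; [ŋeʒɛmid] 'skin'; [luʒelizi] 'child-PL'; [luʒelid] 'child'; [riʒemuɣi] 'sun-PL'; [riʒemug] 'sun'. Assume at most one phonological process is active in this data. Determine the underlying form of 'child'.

The stem for 'child' ends in [z] in [luʒelizi] but [d] in [luʒelid].
The stem 'skin' ([ŋeʒɛmidi], [ŋeʒɛmid]) shows [d] unchanged in both environments, so [d] cannot be basic with [z] derived before the PL suffix.
The alternation reflects word-final hardening: voiced fricatives become stops word-finally. /z/ is underlying.
The underlying form of 'child' is therefore /luʒeliz/.

/luʒeliz/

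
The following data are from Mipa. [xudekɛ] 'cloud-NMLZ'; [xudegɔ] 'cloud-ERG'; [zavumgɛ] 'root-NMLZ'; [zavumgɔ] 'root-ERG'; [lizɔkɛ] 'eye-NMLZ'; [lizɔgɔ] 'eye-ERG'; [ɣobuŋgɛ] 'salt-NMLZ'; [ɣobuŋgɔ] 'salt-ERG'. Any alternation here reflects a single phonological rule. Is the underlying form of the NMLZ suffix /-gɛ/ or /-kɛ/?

/-kɛ/

The NMLZ morpheme has two allomorphs, [-gɛ] and [-kɛ].
By contrast the ERG suffix keeps its initial [g] throughout — that segment must be underlying.
The NMLZ suffix is therefore /-kɛ/ underlyingly, with post-nasal voicing: voiceless stops become voiced after a nasal.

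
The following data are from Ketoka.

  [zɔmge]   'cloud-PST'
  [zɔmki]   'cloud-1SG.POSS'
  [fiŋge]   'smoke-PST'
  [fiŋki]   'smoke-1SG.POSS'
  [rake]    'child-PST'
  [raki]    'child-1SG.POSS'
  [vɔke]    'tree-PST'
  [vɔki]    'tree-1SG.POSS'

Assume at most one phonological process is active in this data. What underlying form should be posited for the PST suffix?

The PST morpheme has two allomorphs, [-ge] and [-ke].
The 1SG.POSS suffix, which begins with [k], is invariant after every stem; so [k] is not altered by any rule here.
The PST suffix is therefore /-ge/ underlyingly, with post-vocalic devoicing: voiced stops become voiceless after a vowel.

/-ge/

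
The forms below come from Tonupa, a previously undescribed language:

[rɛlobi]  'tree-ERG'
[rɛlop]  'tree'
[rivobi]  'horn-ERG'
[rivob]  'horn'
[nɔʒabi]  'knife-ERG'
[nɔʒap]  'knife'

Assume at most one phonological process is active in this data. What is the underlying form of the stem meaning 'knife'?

'knife' shows [b] ~ [p] at the end of the stem ([nɔʒabi] vs [nɔʒap]).
Compare 'horn', with invariant [b] in [rivobi] and [rivob]: an analysis with underlying /b/ and a rule producing [p] in isolation would wrongly predict alternation here too.
The underlying segment must be /p/; voiceless stops become voiced between vowels, yielding [b] there.

/nɔʒap/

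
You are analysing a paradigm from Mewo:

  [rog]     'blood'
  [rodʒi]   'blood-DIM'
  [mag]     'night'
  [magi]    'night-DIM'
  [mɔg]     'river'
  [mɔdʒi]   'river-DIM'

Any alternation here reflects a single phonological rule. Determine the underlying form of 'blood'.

The stem for 'blood' ends in [g] in [rog] but [dʒ] in [rodʒi].
The stem 'night' ([mag], [magi]) shows [g] unchanged in both environments, so [g] cannot be basic with [dʒ] derived before the DIM suffix.
So /dʒ/ is underlying, and a rule of depalatalization — palato-alveolar /dʒ/ becomes [g] when no front vowel follows — gives [g].

/rodʒ/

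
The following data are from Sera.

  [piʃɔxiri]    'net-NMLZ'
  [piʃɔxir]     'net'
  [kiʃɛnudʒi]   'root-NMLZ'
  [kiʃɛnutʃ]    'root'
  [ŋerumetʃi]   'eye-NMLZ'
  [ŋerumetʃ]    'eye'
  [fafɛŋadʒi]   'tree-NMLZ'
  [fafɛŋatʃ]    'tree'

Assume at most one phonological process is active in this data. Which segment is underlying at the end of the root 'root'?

/dʒ/

The stem for 'root' ends in [dʒ] in [kiʃɛnudʒi] but [tʃ] in [kiʃɛnutʃ].
If /tʃ/ were underlying and a rule turned it into [dʒ] before the NMLZ suffix, 'eye' would also alternate; but it has [tʃ] in both [ŋerumetʃi] and [ŋerumetʃ].
Therefore /dʒ/ is basic and [tʃ] is derived by word-final obstruent devoicing (voiced obstruents become voiceless word-finally).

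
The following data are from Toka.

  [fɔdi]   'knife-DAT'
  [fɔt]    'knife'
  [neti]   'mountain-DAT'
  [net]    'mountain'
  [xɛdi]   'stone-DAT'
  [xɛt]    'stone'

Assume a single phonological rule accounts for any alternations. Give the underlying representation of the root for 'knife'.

In [fɔdi] and [fɔt] the final segment of 'knife' alternates: [d] ~ [t].
If /t/ were underlying and a rule turned it into [d] before the DAT suffix, 'mountain' would also alternate; but it has [t] in both [neti] and [net].
So /d/ is underlying, and a rule of word-final obstruent devoicing — voiced obstruents become voiceless word-finally — gives [t].
The underlying form of 'knife' is therefore /fɔd/.

/fɔd/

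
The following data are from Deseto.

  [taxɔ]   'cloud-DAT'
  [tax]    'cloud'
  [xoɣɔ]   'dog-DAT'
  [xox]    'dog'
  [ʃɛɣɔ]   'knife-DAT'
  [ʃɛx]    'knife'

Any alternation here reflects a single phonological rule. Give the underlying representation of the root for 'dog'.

/xoɣ/

The root 'dog' surfaces as [xoɣɔ] and [xox], with a stem-final [ɣ] ~ [x] alternation.
But 'cloud' keeps [x] in both environments ([taxɔ], [tax]), so there is no rule changing /x/ to [ɣ] before the DAT suffix.
So /ɣ/ is underlying, and a rule of word-final obstruent devoicing — voiced obstruents become voiceless word-finally — gives [x].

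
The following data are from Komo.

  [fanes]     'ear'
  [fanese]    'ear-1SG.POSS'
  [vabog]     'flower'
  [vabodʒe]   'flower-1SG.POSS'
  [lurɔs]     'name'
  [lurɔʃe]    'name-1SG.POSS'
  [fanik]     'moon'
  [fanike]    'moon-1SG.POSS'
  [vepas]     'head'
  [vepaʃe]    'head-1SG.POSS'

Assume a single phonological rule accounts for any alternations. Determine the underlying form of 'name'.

'name' shows [s] ~ [ʃ] at the end of the stem ([lurɔs] vs [lurɔʃe]).
But 'ear' keeps [s] in both environments ([fanes], [fanese]), so there is no rule changing /s/ to [ʃ] before the 1SG.POSS suffix.
So /ʃ/ is underlying, and a rule of depalatalization — palato-alveolar /dʒ/ and /ʃ/ become [g] and [s] when no front vowel follows — gives [s].

/lurɔʃ/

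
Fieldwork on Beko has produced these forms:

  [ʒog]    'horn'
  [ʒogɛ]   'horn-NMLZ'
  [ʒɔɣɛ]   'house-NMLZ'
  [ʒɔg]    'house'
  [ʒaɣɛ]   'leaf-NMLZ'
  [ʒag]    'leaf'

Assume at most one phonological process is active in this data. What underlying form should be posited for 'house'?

/ʒɔɣ/

The root 'house' surfaces as [ʒɔɣɛ] and [ʒɔg], with a stem-final [ɣ] ~ [g] alternation.
If /g/ were underlying and a rule turned it into [ɣ] before the NMLZ suffix, 'horn' would also alternate; but it has [g] in both [ʒogɛ] and [ʒog].
The alternation reflects word-final hardening: voiced fricatives become stops word-finally. /ɣ/ is underlying.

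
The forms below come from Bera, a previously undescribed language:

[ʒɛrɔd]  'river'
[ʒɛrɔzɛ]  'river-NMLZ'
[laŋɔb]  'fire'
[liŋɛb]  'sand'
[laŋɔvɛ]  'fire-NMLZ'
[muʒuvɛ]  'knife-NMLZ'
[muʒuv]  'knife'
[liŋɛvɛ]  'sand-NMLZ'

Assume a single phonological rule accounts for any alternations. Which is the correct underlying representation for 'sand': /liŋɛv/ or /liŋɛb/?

/liŋɛb/

'sand' shows [v] ~ [b] at the end of the stem ([liŋɛvɛ] vs [liŋɛb]).
If /v/ were underlying and a rule turned it into [b] in isolation, 'knife' would also alternate; but it has [v] in both [muʒuvɛ] and [muʒuv].
Therefore /b/ is basic and [v] is derived by intervocalic spirantization (voiced stops become fricatives between vowels).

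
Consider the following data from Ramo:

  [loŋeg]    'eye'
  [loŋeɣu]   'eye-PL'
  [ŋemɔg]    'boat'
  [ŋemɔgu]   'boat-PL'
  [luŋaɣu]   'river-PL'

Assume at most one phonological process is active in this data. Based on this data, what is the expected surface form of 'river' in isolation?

The stem for 'eye' ends in [g] in [loŋeg] but [ɣ] in [loŋeɣu].
Compare 'boat', with invariant [g] in [ŋemɔg] and [ŋemɔgu]: an analysis with underlying /g/ and a rule producing [ɣ] before the PL suffix would wrongly predict alternation here too.
The underlying segment must be /ɣ/; voiced fricatives become stops word-finally, yielding [g] there.
The one attested form of 'river', [luŋaɣu], shows underlying /luŋaɣ/. Applying the same rule word-finally gives [luŋag].

[luŋag]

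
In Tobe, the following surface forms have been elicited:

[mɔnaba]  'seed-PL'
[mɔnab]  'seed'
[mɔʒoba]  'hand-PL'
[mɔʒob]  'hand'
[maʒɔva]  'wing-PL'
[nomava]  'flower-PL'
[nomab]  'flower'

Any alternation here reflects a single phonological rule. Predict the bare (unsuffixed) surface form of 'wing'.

'flower' shows [v] ~ [b] at the end of the stem ([nomava] vs [nomab]).
The stem 'seed' ([mɔnaba], [mɔnab]) shows [b] unchanged in both environments, so [b] cannot be basic with [v] derived before the PL suffix.
The alternation reflects word-final hardening: voiced fricatives become stops word-finally. /v/ is underlying.
The one attested form of 'wing', [maʒɔva], shows underlying /maʒɔv/. Applying the same rule word-finally gives [maʒɔb].

[maʒɔb]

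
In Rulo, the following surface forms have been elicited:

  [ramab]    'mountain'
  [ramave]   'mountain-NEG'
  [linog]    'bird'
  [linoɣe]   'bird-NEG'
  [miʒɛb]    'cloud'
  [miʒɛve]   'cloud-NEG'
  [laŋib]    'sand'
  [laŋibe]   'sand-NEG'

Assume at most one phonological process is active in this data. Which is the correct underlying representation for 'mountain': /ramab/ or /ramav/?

The stem for 'mountain' ends in [b] in [ramab] but [v] in [ramave].
Compare 'sand', with invariant [b] in [laŋib] and [laŋibe]: an analysis with underlying /b/ and a rule producing [v] before the NEG suffix would wrongly predict alternation here too.
So /v/ is underlying, and a rule of word-final hardening — voiced fricatives become stops word-finally — gives [b].

/ramav/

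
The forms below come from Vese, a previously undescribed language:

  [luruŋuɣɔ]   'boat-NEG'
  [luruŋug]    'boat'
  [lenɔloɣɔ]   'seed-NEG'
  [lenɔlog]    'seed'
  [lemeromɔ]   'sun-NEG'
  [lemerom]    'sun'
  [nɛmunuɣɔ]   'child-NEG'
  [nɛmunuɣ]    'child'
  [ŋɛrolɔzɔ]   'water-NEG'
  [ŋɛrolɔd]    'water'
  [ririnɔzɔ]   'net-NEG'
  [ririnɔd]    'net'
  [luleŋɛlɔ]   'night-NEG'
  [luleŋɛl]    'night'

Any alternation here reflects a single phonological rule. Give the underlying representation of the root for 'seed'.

/lenɔlog/

In [lenɔloɣɔ] and [lenɔlog] the final segment of 'seed' alternates: [ɣ] ~ [g].
The stem 'child' ([nɛmunuɣɔ], [nɛmunuɣ]) shows [ɣ] unchanged in both environments, so [ɣ] cannot be basic with [g] derived in isolation.
The alternation reflects intervocalic spirantization: voiced stops become fricatives between vowels. /g/ is underlying.
The underlying form of 'seed' is therefore /lenɔlog/.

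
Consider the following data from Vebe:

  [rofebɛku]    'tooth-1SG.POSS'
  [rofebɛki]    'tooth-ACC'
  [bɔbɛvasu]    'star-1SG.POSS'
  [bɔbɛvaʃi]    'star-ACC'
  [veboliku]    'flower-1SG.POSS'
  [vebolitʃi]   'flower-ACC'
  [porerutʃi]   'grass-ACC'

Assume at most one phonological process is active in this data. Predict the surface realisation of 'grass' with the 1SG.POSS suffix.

In [veboliku] and [vebolitʃi] the final segment of 'flower' alternates: [k] ~ [tʃ].
If /k/ were underlying and a rule turned it into [tʃ] before the ACC suffix, 'tooth' would also alternate; but it has [k] in both [rofebɛku] and [rofebɛki].
So /tʃ/ is underlying, and a rule of depalatalization — palato-alveolar /tʃ/ and /ʃ/ become [k] and [s] when no front vowel follows — gives [k].
The one attested form of 'grass', [porerutʃi], shows underlying /porerutʃ/. Applying the same rule when no front vowel follows gives [poreruku].

[poreruku]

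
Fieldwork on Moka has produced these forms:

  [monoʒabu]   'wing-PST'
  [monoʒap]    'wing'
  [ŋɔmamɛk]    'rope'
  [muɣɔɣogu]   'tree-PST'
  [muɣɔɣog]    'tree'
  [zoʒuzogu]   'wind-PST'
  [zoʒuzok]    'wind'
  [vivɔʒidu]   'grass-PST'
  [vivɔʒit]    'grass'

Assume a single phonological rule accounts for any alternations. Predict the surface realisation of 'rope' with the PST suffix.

[ŋɔmamɛgu]

The root 'wind' surfaces as [zoʒuzogu] and [zoʒuzok], with a stem-final [g] ~ [k] alternation.
Compare 'tree', with invariant [g] in [muɣɔɣogu] and [muɣɔɣog]: an analysis with underlying /g/ and a rule producing [k] in isolation would wrongly predict alternation here too.
The underlying segment must be /k/; voiceless stops become voiced between vowels, yielding [g] there.
The one attested form of 'rope', [ŋɔmamɛk], shows underlying /ŋɔmamɛk/. Applying the same rule between vowels gives [ŋɔmamɛgu].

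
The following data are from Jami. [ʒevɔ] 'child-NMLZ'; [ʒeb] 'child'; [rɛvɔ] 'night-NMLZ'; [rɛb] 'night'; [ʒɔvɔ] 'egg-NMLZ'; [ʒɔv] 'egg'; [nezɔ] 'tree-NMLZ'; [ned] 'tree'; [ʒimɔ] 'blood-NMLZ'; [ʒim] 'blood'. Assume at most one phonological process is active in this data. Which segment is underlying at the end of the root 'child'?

/b/

The stem for 'child' ends in [v] in [ʒevɔ] but [b] in [ʒeb].
But 'egg' keeps [v] in both environments ([ʒɔvɔ], [ʒɔv]), so there is no rule changing /v/ to [b] in isolation.
The underlying segment must be /b/; voiced stops become fricatives between vowels, yielding [v] there.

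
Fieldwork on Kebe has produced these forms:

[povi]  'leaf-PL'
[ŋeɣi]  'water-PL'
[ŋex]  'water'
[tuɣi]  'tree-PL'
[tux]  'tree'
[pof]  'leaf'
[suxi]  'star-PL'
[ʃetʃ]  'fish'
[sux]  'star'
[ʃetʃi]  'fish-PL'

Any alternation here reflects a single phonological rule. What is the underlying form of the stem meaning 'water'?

In [ŋeɣi] and [ŋex] the final segment of 'water' alternates: [ɣ] ~ [x].
Compare 'star', with invariant [x] in [suxi] and [sux]: an analysis with underlying /x/ and a rule producing [ɣ] before the PL suffix would wrongly predict alternation here too.
Therefore /ɣ/ is basic and [x] is derived by word-final obstruent devoicing (voiced obstruents become voiceless word-finally).
So 'water' = /ŋeɣ/.

/ŋeɣ/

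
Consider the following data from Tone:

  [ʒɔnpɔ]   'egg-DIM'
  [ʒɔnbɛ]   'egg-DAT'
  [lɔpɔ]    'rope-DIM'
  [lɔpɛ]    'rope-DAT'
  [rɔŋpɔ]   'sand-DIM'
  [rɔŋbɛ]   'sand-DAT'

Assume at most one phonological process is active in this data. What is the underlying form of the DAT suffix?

The DAT morpheme has two allomorphs, [-bɛ] and [-pɛ].
The DIM suffix, which begins with [p], is invariant after every stem; so [p] is not altered by any rule here.
The DAT suffix is therefore /-bɛ/ underlyingly, with post-vocalic devoicing: voiced stops become voiceless after a vowel.

/-bɛ/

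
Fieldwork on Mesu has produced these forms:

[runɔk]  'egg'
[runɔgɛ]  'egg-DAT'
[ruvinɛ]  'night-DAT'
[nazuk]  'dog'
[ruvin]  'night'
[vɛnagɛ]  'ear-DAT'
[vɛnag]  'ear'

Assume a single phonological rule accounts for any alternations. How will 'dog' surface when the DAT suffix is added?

The root 'egg' surfaces as [runɔk] and [runɔgɛ], with a stem-final [k] ~ [g] alternation.
The stem 'ear' ([vɛnag], [vɛnagɛ]) shows [g] unchanged in both environments, so [g] cannot be basic with [k] derived in isolation.
The alternation reflects intervocalic voicing: voiceless stops become voiced between vowels. /k/ is underlying.
From [nazuk] the stem 'dog' is /nazuk/; between vowels this yields [nazugɛ].

[nazugɛ]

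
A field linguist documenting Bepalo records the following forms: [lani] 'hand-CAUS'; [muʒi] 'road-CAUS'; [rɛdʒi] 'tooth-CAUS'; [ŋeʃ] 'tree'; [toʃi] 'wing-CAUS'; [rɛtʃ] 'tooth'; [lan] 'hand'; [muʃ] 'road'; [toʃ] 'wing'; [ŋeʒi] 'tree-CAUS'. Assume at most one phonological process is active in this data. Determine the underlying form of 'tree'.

/ŋeʒ/

In [ŋeʃ] and [ŋeʒi] the final segment of 'tree' alternates: [ʃ] ~ [ʒ].
If /ʃ/ were underlying and a rule turned it into [ʒ] before the CAUS suffix, 'wing' would also alternate; but it has [ʃ] in both [toʃ] and [toʃi].
The alternation reflects word-final obstruent devoicing: voiced obstruents become voiceless word-finally. /ʒ/ is underlying.
So 'tree' = /ŋeʒ/.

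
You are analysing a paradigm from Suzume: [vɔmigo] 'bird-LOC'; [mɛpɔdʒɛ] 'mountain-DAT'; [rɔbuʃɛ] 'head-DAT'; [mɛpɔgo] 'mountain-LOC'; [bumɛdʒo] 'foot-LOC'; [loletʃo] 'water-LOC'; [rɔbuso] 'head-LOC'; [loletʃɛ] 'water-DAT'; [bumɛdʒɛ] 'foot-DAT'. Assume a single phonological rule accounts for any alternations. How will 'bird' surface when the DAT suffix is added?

[vɔmidʒɛ]

The stem for 'mountain' ends in [dʒ] in [mɛpɔdʒɛ] but [g] in [mɛpɔgo].
Compare 'foot', with invariant [dʒ] in [bumɛdʒɛ] and [bumɛdʒo]: an analysis with underlying /dʒ/ and a rule producing [g] before the LOC suffix would wrongly predict alternation here too.
The alternation reflects palatalization before a front vowel: /g/ and /s/ become palato-alveolar [dʒ] and [ʃ] before a front vowel. /g/ is underlying.
From [vɔmigo] the stem 'bird' is /vɔmig/; before a front vowel this yields [vɔmidʒɛ].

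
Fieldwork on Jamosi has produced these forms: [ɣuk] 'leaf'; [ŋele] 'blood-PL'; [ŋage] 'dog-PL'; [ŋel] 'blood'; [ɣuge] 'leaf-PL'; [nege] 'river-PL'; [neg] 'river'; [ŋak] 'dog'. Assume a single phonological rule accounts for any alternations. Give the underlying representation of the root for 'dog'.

/ŋak/

The root 'dog' surfaces as [ŋak] and [ŋage], with a stem-final [k] ~ [g] alternation.
But 'river' keeps [g] in both environments ([neg], [nege]), so there is no rule changing /g/ to [k] in isolation.
The underlying segment must be /k/; voiceless stops become voiced between vowels, yielding [g] there.
Hence 'dog' is /ŋak/ underlyingly.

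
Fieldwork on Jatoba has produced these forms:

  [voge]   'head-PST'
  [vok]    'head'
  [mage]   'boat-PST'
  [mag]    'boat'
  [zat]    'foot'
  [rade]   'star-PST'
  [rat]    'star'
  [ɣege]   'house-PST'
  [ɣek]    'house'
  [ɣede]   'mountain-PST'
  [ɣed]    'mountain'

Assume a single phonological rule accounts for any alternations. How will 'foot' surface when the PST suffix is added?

The root 'star' surfaces as [rade] and [rat], with a stem-final [d] ~ [t] alternation.
Compare 'mountain', with invariant [d] in [ɣede] and [ɣed]: an analysis with underlying /d/ and a rule producing [t] in isolation would wrongly predict alternation here too.
So /t/ is underlying, and a rule of intervocalic voicing — voiceless stops become voiced between vowels — gives [d].
From [zat] the stem 'foot' is /zat/; between vowels this yields [zade].

[zade]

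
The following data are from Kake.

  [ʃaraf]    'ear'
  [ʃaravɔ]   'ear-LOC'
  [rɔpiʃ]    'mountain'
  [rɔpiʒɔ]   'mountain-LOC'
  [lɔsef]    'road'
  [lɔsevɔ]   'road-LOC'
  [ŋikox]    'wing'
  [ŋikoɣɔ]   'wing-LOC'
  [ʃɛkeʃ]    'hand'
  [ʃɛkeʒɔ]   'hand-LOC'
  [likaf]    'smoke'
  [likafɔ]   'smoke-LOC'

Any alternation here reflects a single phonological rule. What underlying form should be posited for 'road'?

In [lɔsef] and [lɔsevɔ] the final segment of 'road' alternates: [f] ~ [v].
Compare 'smoke', with invariant [f] in [likaf] and [likafɔ]: an analysis with underlying /f/ and a rule producing [v] before the LOC suffix would wrongly predict alternation here too.
Therefore /v/ is basic and [f] is derived by word-final obstruent devoicing (voiced obstruents become voiceless word-finally).
Hence 'road' is /lɔsev/ underlyingly.

/lɔsev/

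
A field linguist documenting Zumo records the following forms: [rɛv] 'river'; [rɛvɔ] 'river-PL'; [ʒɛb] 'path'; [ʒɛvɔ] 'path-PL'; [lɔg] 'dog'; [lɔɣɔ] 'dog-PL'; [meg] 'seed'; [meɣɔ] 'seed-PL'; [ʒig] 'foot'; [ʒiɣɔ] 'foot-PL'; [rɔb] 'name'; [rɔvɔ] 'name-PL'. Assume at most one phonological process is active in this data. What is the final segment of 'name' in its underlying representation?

The stem for 'name' ends in [b] in [rɔb] but [v] in [rɔvɔ].
Compare 'river', with invariant [v] in [rɛv] and [rɛvɔ]: an analysis with underlying /v/ and a rule producing [b] in isolation would wrongly predict alternation here too.
So /b/ is underlying, and a rule of intervocalic spirantization — voiced stops become fricatives between vowels — gives [v].

/b/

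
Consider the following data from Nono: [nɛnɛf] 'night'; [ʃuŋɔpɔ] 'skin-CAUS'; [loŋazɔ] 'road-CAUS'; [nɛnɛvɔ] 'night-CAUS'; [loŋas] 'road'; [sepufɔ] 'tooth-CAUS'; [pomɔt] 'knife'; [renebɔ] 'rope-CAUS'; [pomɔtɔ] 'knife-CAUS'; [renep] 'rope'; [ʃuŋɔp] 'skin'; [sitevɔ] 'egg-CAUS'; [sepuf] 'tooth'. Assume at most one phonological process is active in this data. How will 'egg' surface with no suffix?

[sitef]

The stem for 'night' ends in [v] in [nɛnɛvɔ] but [f] in [nɛnɛf].
Compare 'tooth', with invariant [f] in [sepufɔ] and [sepuf]: an analysis with underlying /f/ and a rule producing [v] before the CAUS suffix would wrongly predict alternation here too.
The underlying segment must be /v/; voiced obstruents become voiceless word-finally, yielding [f] there.
The one attested form of 'egg', [sitevɔ], shows underlying /sitev/. Applying the same rule word-finally gives [sitef].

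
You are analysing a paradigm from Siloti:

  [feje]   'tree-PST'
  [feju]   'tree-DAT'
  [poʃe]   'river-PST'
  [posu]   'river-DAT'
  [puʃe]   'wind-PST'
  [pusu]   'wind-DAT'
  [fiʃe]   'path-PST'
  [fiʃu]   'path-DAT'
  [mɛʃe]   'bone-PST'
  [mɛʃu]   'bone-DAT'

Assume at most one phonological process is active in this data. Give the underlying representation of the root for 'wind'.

The root 'wind' surfaces as [puʃe] and [pusu], with a stem-final [ʃ] ~ [s] alternation.
The stem 'path' ([fiʃe], [fiʃu]) shows [ʃ] unchanged in both environments, so [ʃ] cannot be basic with [s] derived before the DAT suffix.
The underlying segment must be /s/; /s/ becomes palato-alveolar [ʃ] before a front vowel, yielding [ʃ] there.
The underlying form of 'wind' is therefore /pus/.

/pus/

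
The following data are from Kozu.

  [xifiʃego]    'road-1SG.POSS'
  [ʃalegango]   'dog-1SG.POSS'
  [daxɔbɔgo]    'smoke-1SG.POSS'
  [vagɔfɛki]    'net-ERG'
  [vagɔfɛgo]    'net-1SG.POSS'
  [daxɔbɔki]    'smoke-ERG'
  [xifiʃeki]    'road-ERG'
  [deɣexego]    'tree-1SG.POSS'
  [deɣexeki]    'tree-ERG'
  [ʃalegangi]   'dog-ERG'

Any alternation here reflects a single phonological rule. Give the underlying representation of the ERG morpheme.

The ERG suffix surfaces as [-gi] and [-ki], depending on the final segment of the stem.
The 1SG.POSS suffix, which begins with [g], is invariant after every stem; so [g] is not altered by any rule here.
The ERG suffix is therefore /-ki/ underlyingly, with post-nasal voicing: voiceless stops become voiced after a nasal.

/-ki/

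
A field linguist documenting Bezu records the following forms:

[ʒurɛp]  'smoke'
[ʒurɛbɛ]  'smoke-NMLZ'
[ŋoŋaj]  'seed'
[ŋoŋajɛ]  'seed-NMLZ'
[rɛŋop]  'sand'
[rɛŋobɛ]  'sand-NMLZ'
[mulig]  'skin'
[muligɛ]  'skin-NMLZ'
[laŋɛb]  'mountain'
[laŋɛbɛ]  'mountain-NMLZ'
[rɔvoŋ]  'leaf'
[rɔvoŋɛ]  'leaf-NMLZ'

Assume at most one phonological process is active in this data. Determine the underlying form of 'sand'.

/rɛŋop/

'sand' shows [p] ~ [b] at the end of the stem ([rɛŋop] vs [rɛŋobɛ]).
The stem 'mountain' ([laŋɛb], [laŋɛbɛ]) shows [b] unchanged in both environments, so [b] cannot be basic with [p] derived in isolation.
The underlying segment must be /p/; voiceless stops become voiced between vowels, yielding [b] there.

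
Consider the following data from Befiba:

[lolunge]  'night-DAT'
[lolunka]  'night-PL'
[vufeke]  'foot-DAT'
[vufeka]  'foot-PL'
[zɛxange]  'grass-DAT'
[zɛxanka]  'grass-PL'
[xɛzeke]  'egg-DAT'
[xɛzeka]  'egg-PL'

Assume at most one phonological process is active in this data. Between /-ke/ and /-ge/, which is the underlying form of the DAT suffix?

The DAT suffix surfaces as [-ge] and [-ke], depending on the final segment of the stem.
By contrast the PL suffix keeps its initial [k] throughout — that segment must be underlying.
So the underlying form is /-ge/, and voiced stops become voiceless after a vowel.

/-ge/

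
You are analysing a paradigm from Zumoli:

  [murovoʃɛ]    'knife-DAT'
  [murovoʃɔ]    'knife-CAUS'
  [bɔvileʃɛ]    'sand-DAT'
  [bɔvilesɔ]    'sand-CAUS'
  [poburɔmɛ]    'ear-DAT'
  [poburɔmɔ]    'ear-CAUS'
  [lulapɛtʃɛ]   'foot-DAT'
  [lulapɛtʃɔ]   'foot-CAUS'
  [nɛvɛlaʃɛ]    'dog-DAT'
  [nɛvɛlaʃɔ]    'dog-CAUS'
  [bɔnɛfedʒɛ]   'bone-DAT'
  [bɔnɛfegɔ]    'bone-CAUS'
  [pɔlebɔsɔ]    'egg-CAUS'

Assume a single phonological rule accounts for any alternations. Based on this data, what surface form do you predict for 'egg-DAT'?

[pɔlebɔʃɛ]

In [bɔvileʃɛ] and [bɔvilesɔ] the final segment of 'sand' alternates: [ʃ] ~ [s].
The stem 'knife' ([murovoʃɛ], [murovoʃɔ]) shows [ʃ] unchanged in both environments, so [ʃ] cannot be basic with [s] derived before the CAUS suffix.
Therefore /s/ is basic and [ʃ] is derived by palatalization before a front vowel (/g/ and /s/ become palato-alveolar [dʒ] and [ʃ] before a front vowel).
The one attested form of 'egg', [pɔlebɔsɔ], shows underlying /pɔlebɔs/. Applying the same rule before a front vowel gives [pɔlebɔʃɛ].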